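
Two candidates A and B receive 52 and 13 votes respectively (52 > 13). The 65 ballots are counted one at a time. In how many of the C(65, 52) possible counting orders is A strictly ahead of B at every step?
Strict-lead orderings = 9852644109168

Total orderings of the 65 votes with 52 for A: C(65, 52) = 16421073515280. By the Bertrand ballot formula (Cycle Lemma / reflection principle), the number of orderings in which A is strictly ahead of B throughout is (p − q)/(p + q) · C(p + q, p) = (52 − 13)/(52 + 13) · 16421073515280 = 9852644109168.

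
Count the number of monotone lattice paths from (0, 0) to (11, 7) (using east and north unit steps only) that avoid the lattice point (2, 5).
Number of paths = 30669

Total paths from (0, 0) to (11, 7): C(18, 11) = 31824. Paths through (2, 5): (paths (0, 0) → (2, 5)) × (paths (2, 5) → (11, 7)) = C(7, 2) · C(11, 9) = 21 · 55 = 1155. Avoidance count = 31824 − 1155 = 30669.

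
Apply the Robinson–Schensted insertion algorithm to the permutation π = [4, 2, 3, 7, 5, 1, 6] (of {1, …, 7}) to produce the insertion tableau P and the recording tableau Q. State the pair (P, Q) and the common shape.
P = [1, 3, 5, 6] / [2, 7] / [4];  Q = [1, 3, 4, 7] / [2, 5] / [6];  common shape = (4, 2, 1)

Row-insert the values π_1, π_2, … into P one at a time, bumping the leftmost entry strictly greater than the inserted value down to the next row. The recording tableau Q records, in position (i, j), the step at which that cell was added to P.
  Insert 4 (step 1): P = [4];  Q = [1]
  Insert 2 (step 2): P = [2] / [4];  Q = [1] / [2]
  Insert 3 (step 3): P = [2, 3] / [4];  Q = [1, 3] / [2]
  Insert 7 (step 4): P = [2, 3, 7] / [4];  Q = [1, 3, 4] / [2]
  Insert 5 (step 5): P = [2, 3, 5] / [4, 7];  Q = [1, 3, 4] / [2, 5]
  Insert 1 (step 6): P = [1, 3, 5] / [2, 7] / [4];  Q = [1, 3, 4] / [2, 5] / [6]
  Insert 6 (step 7): P = [1, 3, 5, 6] / [2, 7] / [4];  Q = [1, 3, 4, 7] / [2, 5] / [6]
Final shape: (4, 2, 1).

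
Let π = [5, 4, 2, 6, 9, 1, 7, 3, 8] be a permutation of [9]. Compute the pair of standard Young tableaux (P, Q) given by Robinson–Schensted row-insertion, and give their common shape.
P = [1, 3, 7, 8] / [2, 6] / [4, 9] / [5];  Q = [1, 4, 5, 9] / [2, 7] / [3, 8] / [6];  common shape = (4, 2, 2, 1)

Row-insert the values π_1, π_2, … into P one at a time, bumping the leftmost entry strictly greater than the inserted value down to the next row. The recording tableau Q records, in position (i, j), the step at which that cell was added to P.
  Insert 5 (step 1): P = [5];  Q = [1]
  Insert 4 (step 2): P = [4] / [5];  Q = [1] / [2]
  Insert 2 (step 3): P = [2] / [4] / [5];  Q = [1] / [2] / [3]
  Insert 6 (step 4): P = [2, 6] / [4] / [5];  Q = [1, 4] / [2] / [3]
  Insert 9 (step 5): P = [2, 6, 9] / [4] / [5];  Q = [1, 4, 5] / [2] / [3]
  Insert 1 (step 6): P = [1, 6, 9] / [2] / [4] / [5];  Q = [1, 4, 5] / [2] / [3] / [6]
  Insert 7 (step 7): P = [1, 6, 7] / [2, 9] / [4] / [5];  Q = [1, 4, 5] / [2, 7] / [3] / [6]
  Insert 3 (step 8): P = [1, 3, 7] / [2, 6] / [4, 9] / [5];  Q = [1, 4, 5] / [2, 7] / [3, 8] / [6]
  Insert 8 (step 9): P = [1, 3, 7, 8] / [2, 6] / [4, 9] / [5];  Q = [1, 4, 5, 9] / [2, 7] / [3, 8] / [6]
Final shape: (4, 2, 2, 1).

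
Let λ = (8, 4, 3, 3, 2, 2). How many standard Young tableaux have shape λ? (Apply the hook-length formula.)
# SYT of shape (8, 4, 3, 3, 2, 2) = 1723560300

Hook-length formula: f^λ = n! / Π hook(c), product over all cells c of the Young diagram. For λ = (8, 4, 3, 3, 2, 2), n = 22 boxes. Hook lengths by row (left-to-right, top-to-bottom): [13, 12, 9, 6, 4, 3, 2, 1]; [8, 7, 4, 1]; [6, 5, 2]; [5, 4, 1]; [3, 2]; [2, 1]. Product of hooks = 652138905600. So f^λ = 22! / 652138905600 = 1124000727777607680000 / 652138905600 = 1723560300.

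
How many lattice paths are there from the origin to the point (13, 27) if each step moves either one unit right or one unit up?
Number of paths = 12033222880

A monotone lattice path from (0, 0) to (13, 27) consists of 13 east steps and 27 north steps in some order, so it is determined by which 13 of the 40 steps are east. The count is C(40, 13) = 12033222880.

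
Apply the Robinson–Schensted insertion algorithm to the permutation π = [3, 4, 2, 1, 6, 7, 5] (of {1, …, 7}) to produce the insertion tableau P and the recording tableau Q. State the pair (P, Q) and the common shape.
P = [1, 4, 5, 7] / [2, 6] / [3];  Q = [1, 2, 5, 6] / [3, 7] / [4];  common shape = (4, 2, 1)

Row-insert the values π_1, π_2, … into P one at a time, bumping the leftmost entry strictly greater than the inserted value down to the next row. The recording tableau Q records, in position (i, j), the step at which that cell was added to P.
  Insert 3 (step 1): P = [3];  Q = [1]
  Insert 4 (step 2): P = [3, 4];  Q = [1, 2]
  Insert 2 (step 3): P = [2, 4] / [3];  Q = [1, 2] / [3]
  Insert 1 (step 4): P = [1, 4] / [2] / [3];  Q = [1, 2] / [3] / [4]
  Insert 6 (step 5): P = [1, 4, 6] / [2] / [3];  Q = [1, 2, 5] / [3] / [4]
  Insert 7 (step 6): P = [1, 4, 6, 7] / [2] / [3];  Q = [1, 2, 5, 6] / [3] / [4]
  Insert 5 (step 7): P = [1, 4, 5, 7] / [2, 6] / [3];  Q = [1, 2, 5, 6] / [3, 7] / [4]
Final shape: (4, 2, 1).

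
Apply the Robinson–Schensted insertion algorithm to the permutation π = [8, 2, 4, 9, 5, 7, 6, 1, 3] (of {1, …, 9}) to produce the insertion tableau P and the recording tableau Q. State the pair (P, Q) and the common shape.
P = [1, 3, 5, 6] / [2, 4] / [7, 9] / [8];  Q = [1, 3, 4, 6] / [2, 5] / [7, 9] / [8];  common shape = (4, 2, 2, 1)

Row-insert the values π_1, π_2, … into P one at a time, bumping the leftmost entry strictly greater than the inserted value down to the next row. The recording tableau Q records, in position (i, j), the step at which that cell was added to P.
  Insert 8 (step 1): P = [8];  Q = [1]
  Insert 2 (step 2): P = [2] / [8];  Q = [1] / [2]
  Insert 4 (step 3): P = [2, 4] / [8];  Q = [1, 3] / [2]
  Insert 9 (step 4): P = [2, 4, 9] / [8];  Q = [1, 3, 4] / [2]
  Insert 5 (step 5): P = [2, 4, 5] / [8, 9];  Q = [1, 3, 4] / [2, 5]
  Insert 7 (step 6): P = [2, 4, 5, 7] / [8, 9];  Q = [1, 3, 4, 6] / [2, 5]
  Insert 6 (step 7): P = [2, 4, 5, 6] / [7, 9] / [8];  Q = [1, 3, 4, 6] / [2, 5] / [7]
  Insert 1 (step 8): P = [1, 4, 5, 6] / [2, 9] / [7] / [8];  Q = [1, 3, 4, 6] / [2, 5] / [7] / [8]
  Insert 3 (step 9): P = [1, 3, 5, 6] / [2, 4] / [7, 9] / [8];  Q = [1, 3, 4, 6] / [2, 5] / [7, 9] / [8]
Final shape: (4, 2, 2, 1).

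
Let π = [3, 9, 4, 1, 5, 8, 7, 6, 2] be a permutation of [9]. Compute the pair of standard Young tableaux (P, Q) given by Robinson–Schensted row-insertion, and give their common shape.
P = [1, 2, 5, 6] / [3, 4] / [7] / [8] / [9];  Q = [1, 2, 5, 6] / [3, 7] / [4] / [8] / [9];  common shape = (4, 2, 1, 1, 1)

Row-insert the values π_1, π_2, … into P one at a time, bumping the leftmost entry strictly greater than the inserted value down to the next row. The recording tableau Q records, in position (i, j), the step at which that cell was added to P.
  Insert 3 (step 1): P = [3];  Q = [1]
  Insert 9 (step 2): P = [3, 9];  Q = [1, 2]
  Insert 4 (step 3): P = [3, 4] / [9];  Q = [1, 2] / [3]
  Insert 1 (step 4): P = [1, 4] / [3] / [9];  Q = [1, 2] / [3] / [4]
  Insert 5 (step 5): P = [1, 4, 5] / [3] / [9];  Q = [1, 2, 5] / [3] / [4]
  Insert 8 (step 6): P = [1, 4, 5, 8] / [3] / [9];  Q = [1, 2, 5, 6] / [3] / [4]
  Insert 7 (step 7): P = [1, 4, 5, 7] / [3, 8] / [9];  Q = [1, 2, 5, 6] / [3, 7] / [4]
  Insert 6 (step 8): P = [1, 4, 5, 6] / [3, 7] / [8] / [9];  Q = [1, 2, 5, 6] / [3, 7] / [4] / [8]
  Insert 2 (step 9): P = [1, 2, 5, 6] / [3, 4] / [7] / [8] / [9];  Q = [1, 2, 5, 6] / [3, 7] / [4] / [8] / [9]
Final shape: (4, 2, 1, 1, 1).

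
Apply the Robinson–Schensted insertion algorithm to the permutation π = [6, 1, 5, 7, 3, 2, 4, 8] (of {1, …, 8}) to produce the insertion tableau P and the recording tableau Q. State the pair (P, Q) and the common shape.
P = [1, 2, 4, 8] / [3, 7] / [5] / [6];  Q = [1, 3, 4, 8] / [2, 7] / [5] / [6];  common shape = (4, 2, 1, 1)

Row-insert the values π_1, π_2, … into P one at a time, bumping the leftmost entry strictly greater than the inserted value down to the next row. The recording tableau Q records, in position (i, j), the step at which that cell was added to P.
  Insert 6 (step 1): P = [6];  Q = [1]
  Insert 1 (step 2): P = [1] / [6];  Q = [1] / [2]
  Insert 5 (step 3): P = [1, 5] / [6];  Q = [1, 3] / [2]
  Insert 7 (step 4): P = [1, 5, 7] / [6];  Q = [1, 3, 4] / [2]
  Insert 3 (step 5): P = [1, 3, 7] / [5] / [6];  Q = [1, 3, 4] / [2] / [5]
  Insert 2 (step 6): P = [1, 2, 7] / [3] / [5] / [6];  Q = [1, 3, 4] / [2] / [5] / [6]
  Insert 4 (step 7): P = [1, 2, 4] / [3, 7] / [5] / [6];  Q = [1, 3, 4] / [2, 7] / [5] / [6]
  Insert 8 (step 8): P = [1, 2, 4, 8] / [3, 7] / [5] / [6];  Q = [1, 3, 4, 8] / [2, 7] / [5] / [6]
Final shape: (4, 2, 1, 1).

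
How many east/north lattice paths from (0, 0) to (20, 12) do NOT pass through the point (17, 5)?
Number of paths = 222632760

Total paths from (0, 0) to (20, 12): C(32, 20) = 225792840. Paths through (17, 5): (paths (0, 0) → (17, 5)) × (paths (17, 5) → (20, 12)) = C(22, 17) · C(10, 3) = 26334 · 120 = 3160080. Avoidance count = 225792840 − 3160080 = 222632760.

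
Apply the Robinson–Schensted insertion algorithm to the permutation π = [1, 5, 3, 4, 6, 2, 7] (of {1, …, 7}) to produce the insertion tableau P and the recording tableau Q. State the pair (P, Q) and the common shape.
P = [1, 2, 4, 6, 7] / [3] / [5];  Q = [1, 2, 4, 5, 7] / [3] / [6];  common shape = (5, 1, 1)

Row-insert the values π_1, π_2, … into P one at a time, bumping the leftmost entry strictly greater than the inserted value down to the next row. The recording tableau Q records, in position (i, j), the step at which that cell was added to P.
  Insert 1 (step 1): P = [1];  Q = [1]
  Insert 5 (step 2): P = [1, 5];  Q = [1, 2]
  Insert 3 (step 3): P = [1, 3] / [5];  Q = [1, 2] / [3]
  Insert 4 (step 4): P = [1, 3, 4] / [5];  Q = [1, 2, 4] / [3]
  Insert 6 (step 5): P = [1, 3, 4, 6] / [5];  Q = [1, 2, 4, 5] / [3]
  Insert 2 (step 6): P = [1, 2, 4, 6] / [3] / [5];  Q = [1, 2, 4, 5] / [3] / [6]
  Insert 7 (step 7): P = [1, 2, 4, 6, 7] / [3] / [5];  Q = [1, 2, 4, 5, 7] / [3] / [6]
Final shape: (5, 1, 1).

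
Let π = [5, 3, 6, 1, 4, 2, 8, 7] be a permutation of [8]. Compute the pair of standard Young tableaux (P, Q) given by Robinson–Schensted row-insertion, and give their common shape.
P = [1, 2, 7] / [3, 4, 8] / [5, 6];  Q = [1, 3, 7] / [2, 5, 8] / [4, 6];  common shape = (3, 3, 2)

Row-insert the values π_1, π_2, … into P one at a time, bumping the leftmost entry strictly greater than the inserted value down to the next row. The recording tableau Q records, in position (i, j), the step at which that cell was added to P.
  Insert 5 (step 1): P = [5];  Q = [1]
  Insert 3 (step 2): P = [3] / [5];  Q = [1] / [2]
  Insert 6 (step 3): P = [3, 6] / [5];  Q = [1, 3] / [2]
  Insert 1 (step 4): P = [1, 6] / [3] / [5];  Q = [1, 3] / [2] / [4]
  Insert 4 (step 5): P = [1, 4] / [3, 6] / [5];  Q = [1, 3] / [2, 5] / [4]
  Insert 2 (step 6): P = [1, 2] / [3, 4] / [5, 6];  Q = [1, 3] / [2, 5] / [4, 6]
  Insert 8 (step 7): P = [1, 2, 8] / [3, 4] / [5, 6];  Q = [1, 3, 7] / [2, 5] / [4, 6]
  Insert 7 (step 8): P = [1, 2, 7] / [3, 4, 8] / [5, 6];  Q = [1, 3, 7] / [2, 5, 8] / [4, 6]
Final shape: (3, 3, 2).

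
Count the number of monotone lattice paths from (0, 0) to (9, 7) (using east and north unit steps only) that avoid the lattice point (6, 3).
Number of paths = 8500

Total paths from (0, 0) to (9, 7): C(16, 9) = 11440. Paths through (6, 3): (paths (0, 0) → (6, 3)) × (paths (6, 3) → (9, 7)) = C(9, 6) · C(7, 3) = 84 · 35 = 2940. Avoidance count = 11440 − 2940 = 8500.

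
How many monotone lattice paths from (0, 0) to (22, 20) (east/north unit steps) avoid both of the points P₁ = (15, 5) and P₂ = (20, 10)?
Number of paths = 509422384782

Inclusion–exclusion. Total paths: C(42, 22) = 513791607420. Through P₁: C(20, 15)·C(22, 7) = 2644114176. Through P₂: C(30, 20)·C(12, 2) = 1982970990. Since P₁ is strictly southwest of P₂, a monotone path through both must visit P₁ then P₂; paths through both = C(20, 15)·C(10, 5)·C(12, 2) = 257862528. Avoid both = 513791607420 − 2644114176 − 1982970990 + 257862528 = 509422384782.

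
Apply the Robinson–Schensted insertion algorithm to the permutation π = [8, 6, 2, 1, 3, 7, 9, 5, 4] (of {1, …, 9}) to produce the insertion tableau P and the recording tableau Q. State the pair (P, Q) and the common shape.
P = [1, 3, 4, 9] / [2, 5] / [6, 7] / [8];  Q = [1, 5, 6, 7] / [2, 8] / [3, 9] / [4];  common shape = (4, 2, 2, 1)

Row-insert the values π_1, π_2, … into P one at a time, bumping the leftmost entry strictly greater than the inserted value down to the next row. The recording tableau Q records, in position (i, j), the step at which that cell was added to P.
  Insert 8 (step 1): P = [8];  Q = [1]
  Insert 6 (step 2): P = [6] / [8];  Q = [1] / [2]
  Insert 2 (step 3): P = [2] / [6] / [8];  Q = [1] / [2] / [3]
  Insert 1 (step 4): P = [1] / [2] / [6] / [8];  Q = [1] / [2] / [3] / [4]
  Insert 3 (step 5): P = [1, 3] / [2] / [6] / [8];  Q = [1, 5] / [2] / [3] / [4]
  Insert 7 (step 6): P = [1, 3, 7] / [2] / [6] / [8];  Q = [1, 5, 6] / [2] / [3] / [4]
  Insert 9 (step 7): P = [1, 3, 7, 9] / [2] / [6] / [8];  Q = [1, 5, 6, 7] / [2] / [3] / [4]
  Insert 5 (step 8): P = [1, 3, 5, 9] / [2, 7] / [6] / [8];  Q = [1, 5, 6, 7] / [2, 8] / [3] / [4]
  Insert 4 (step 9): P = [1, 3, 4, 9] / [2, 5] / [6, 7] / [8];  Q = [1, 5, 6, 7] / [2, 8] / [3, 9] / [4]
Final shape: (4, 2, 2, 1).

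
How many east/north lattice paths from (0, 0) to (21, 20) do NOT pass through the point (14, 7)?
Number of paths = 260114911620

Total paths from (0, 0) to (21, 20): C(41, 21) = 269128937220. Paths through (14, 7): (paths (0, 0) → (14, 7)) × (paths (14, 7) → (21, 20)) = C(21, 14) · C(20, 7) = 116280 · 77520 = 9014025600. Avoidance count = 269128937220 − 9014025600 = 260114911620.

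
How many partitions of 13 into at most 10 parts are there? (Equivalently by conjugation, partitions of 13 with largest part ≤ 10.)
p(13, parts ≤ 10) = 97

Partitions of 13 with all parts ≤ 10: 10+3, 10+2+1, 10+1+1+1, 9+4, 9+3+1, 9+2+2, 9+2+1+1, 9+1+1+1+1, 8+5, 8+4+1, 8+3+2, 8+3+1+1, 8+2+2+1, 8+2+1+1+1, 8+1+1+1+1+1, 7+6, 7+5+1, 7+4+2, 7+4+1+1, 7+3+3, 7+3+2+1, 7+3+1+1+1, 7+2+2+2, 7+2+2+1+1, 7+2+1+1+1+1, 7+1+1+1+1+1+1, 6+6+1, 6+5+2, 6+5+1+1, 6+4+3, … (97 total). Count = 97.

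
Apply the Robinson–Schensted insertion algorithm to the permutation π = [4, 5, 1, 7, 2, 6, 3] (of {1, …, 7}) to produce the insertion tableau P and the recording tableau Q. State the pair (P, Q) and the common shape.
P = [1, 2, 3] / [4, 5, 6] / [7];  Q = [1, 2, 4] / [3, 5, 6] / [7];  common shape = (3, 3, 1)

Row-insert the values π_1, π_2, … into P one at a time, bumping the leftmost entry strictly greater than the inserted value down to the next row. The recording tableau Q records, in position (i, j), the step at which that cell was added to P.
  Insert 4 (step 1): P = [4];  Q = [1]
  Insert 5 (step 2): P = [4, 5];  Q = [1, 2]
  Insert 1 (step 3): P = [1, 5] / [4];  Q = [1, 2] / [3]
  Insert 7 (step 4): P = [1, 5, 7] / [4];  Q = [1, 2, 4] / [3]
  Insert 2 (step 5): P = [1, 2, 7] / [4, 5];  Q = [1, 2, 4] / [3, 5]
  Insert 6 (step 6): P = [1, 2, 6] / [4, 5, 7];  Q = [1, 2, 4] / [3, 5, 6]
  Insert 3 (step 7): P = [1, 2, 3] / [4, 5, 6] / [7];  Q = [1, 2, 4] / [3, 5, 6] / [7]
Final shape: (3, 3, 1).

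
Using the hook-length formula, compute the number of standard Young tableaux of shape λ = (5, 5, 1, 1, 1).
# SYT of shape (5, 5, 1, 1, 1) = 5005

Hook-length formula: f^λ = n! / Π hook(c), product over all cells c of the Young diagram. For λ = (5, 5, 1, 1, 1), n = 13 boxes. Hook lengths by row (left-to-right, top-to-bottom): [9, 5, 4, 3, 2]; [8, 4, 3, 2, 1]; [3]; [2]; [1]. Product of hooks = 1244160. So f^λ = 13! / 1244160 = 6227020800 / 1244160 = 5005.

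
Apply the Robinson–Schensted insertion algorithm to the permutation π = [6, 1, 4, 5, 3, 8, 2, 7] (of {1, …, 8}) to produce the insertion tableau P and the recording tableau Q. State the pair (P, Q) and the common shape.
P = [1, 2, 5, 7] / [3, 8] / [4] / [6];  Q = [1, 3, 4, 6] / [2, 8] / [5] / [7];  common shape = (4, 2, 1, 1)

Row-insert the values π_1, π_2, … into P one at a time, bumping the leftmost entry strictly greater than the inserted value down to the next row. The recording tableau Q records, in position (i, j), the step at which that cell was added to P.
  Insert 6 (step 1): P = [6];  Q = [1]
  Insert 1 (step 2): P = [1] / [6];  Q = [1] / [2]
  Insert 4 (step 3): P = [1, 4] / [6];  Q = [1, 3] / [2]
  Insert 5 (step 4): P = [1, 4, 5] / [6];  Q = [1, 3, 4] / [2]
  Insert 3 (step 5): P = [1, 3, 5] / [4] / [6];  Q = [1, 3, 4] / [2] / [5]
  Insert 8 (step 6): P = [1, 3, 5, 8] / [4] / [6];  Q = [1, 3, 4, 6] / [2] / [5]
  Insert 2 (step 7): P = [1, 2, 5, 8] / [3] / [4] / [6];  Q = [1, 3, 4, 6] / [2] / [5] / [7]
  Insert 7 (step 8): P = [1, 2, 5, 7] / [3, 8] / [4] / [6];  Q = [1, 3, 4, 6] / [2, 8] / [5] / [7]
Final shape: (4, 2, 1, 1).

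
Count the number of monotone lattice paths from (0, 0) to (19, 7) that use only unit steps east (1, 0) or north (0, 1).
Number of paths = 657800

A monotone lattice path from (0, 0) to (19, 7) consists of 19 east steps and 7 north steps in some order, so it is determined by which 19 of the 26 steps are east. The count is C(26, 19) = 657800.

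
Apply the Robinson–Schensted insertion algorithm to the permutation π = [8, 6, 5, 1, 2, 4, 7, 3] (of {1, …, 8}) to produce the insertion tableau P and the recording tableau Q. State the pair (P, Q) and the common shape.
P = [1, 2, 3, 7] / [4] / [5] / [6] / [8];  Q = [1, 5, 6, 7] / [2] / [3] / [4] / [8];  common shape = (4, 1, 1, 1, 1)

Row-insert the values π_1, π_2, … into P one at a time, bumping the leftmost entry strictly greater than the inserted value down to the next row. The recording tableau Q records, in position (i, j), the step at which that cell was added to P.
  Insert 8 (step 1): P = [8];  Q = [1]
  Insert 6 (step 2): P = [6] / [8];  Q = [1] / [2]
  Insert 5 (step 3): P = [5] / [6] / [8];  Q = [1] / [2] / [3]
  Insert 1 (step 4): P = [1] / [5] / [6] / [8];  Q = [1] / [2] / [3] / [4]
  Insert 2 (step 5): P = [1, 2] / [5] / [6] / [8];  Q = [1, 5] / [2] / [3] / [4]
  Insert 4 (step 6): P = [1, 2, 4] / [5] / [6] / [8];  Q = [1, 5, 6] / [2] / [3] / [4]
  Insert 7 (step 7): P = [1, 2, 4, 7] / [5] / [6] / [8];  Q = [1, 5, 6, 7] / [2] / [3] / [4]
  Insert 3 (step 8): P = [1, 2, 3, 7] / [4] / [5] / [6] / [8];  Q = [1, 5, 6, 7] / [2] / [3] / [4] / [8]
Final shape: (4, 1, 1, 1, 1).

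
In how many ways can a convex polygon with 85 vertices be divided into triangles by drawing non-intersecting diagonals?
C_83 = 68854441132780194707888052034668647142985206100

These polygon triangulations are counted by the Catalan number C_n = (1/(n + 1)) · C(2n, n). For n = 83: C_83 = (1/84) · C(166, 83) = 5783773055153536355462596370912166360010757312400/84 = 68854441132780194707888052034668647142985206100.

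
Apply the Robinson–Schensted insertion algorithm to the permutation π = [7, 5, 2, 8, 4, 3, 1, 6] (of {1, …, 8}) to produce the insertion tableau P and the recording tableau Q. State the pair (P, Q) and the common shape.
P = [1, 3, 6] / [2, 8] / [4] / [5] / [7];  Q = [1, 4, 8] / [2, 5] / [3] / [6] / [7];  common shape = (3, 2, 1, 1, 1)

Row-insert the values π_1, π_2, … into P one at a time, bumping the leftmost entry strictly greater than the inserted value down to the next row. The recording tableau Q records, in position (i, j), the step at which that cell was added to P.
  Insert 7 (step 1): P = [7];  Q = [1]
  Insert 5 (step 2): P = [5] / [7];  Q = [1] / [2]
  Insert 2 (step 3): P = [2] / [5] / [7];  Q = [1] / [2] / [3]
  Insert 8 (step 4): P = [2, 8] / [5] / [7];  Q = [1, 4] / [2] / [3]
  Insert 4 (step 5): P = [2, 4] / [5, 8] / [7];  Q = [1, 4] / [2, 5] / [3]
  Insert 3 (step 6): P = [2, 3] / [4, 8] / [5] / [7];  Q = [1, 4] / [2, 5] / [3] / [6]
  Insert 1 (step 7): P = [1, 3] / [2, 8] / [4] / [5] / [7];  Q = [1, 4] / [2, 5] / [3] / [6] / [7]
  Insert 6 (step 8): P = [1, 3, 6] / [2, 8] / [4] / [5] / [7];  Q = [1, 4, 8] / [2, 5] / [3] / [6] / [7]
Final shape: (3, 2, 1, 1, 1).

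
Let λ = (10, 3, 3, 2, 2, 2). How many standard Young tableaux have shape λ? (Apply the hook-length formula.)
# SYT of shape (10, 3, 3, 2, 2, 2) = 292653504

Hook-length formula: f^λ = n! / Π hook(c), product over all cells c of the Young diagram. For λ = (10, 3, 3, 2, 2, 2), n = 22 boxes. Hook lengths by row (left-to-right, top-to-bottom): [15, 14, 10, 7, 6, 5, 4, 3, 2, 1]; [7, 6, 2]; [6, 5, 1]; [4, 3]; [3, 2]; [2, 1]. Product of hooks = 3840721920000. So f^λ = 22! / 3840721920000 = 1124000727777607680000 / 3840721920000 = 292653504.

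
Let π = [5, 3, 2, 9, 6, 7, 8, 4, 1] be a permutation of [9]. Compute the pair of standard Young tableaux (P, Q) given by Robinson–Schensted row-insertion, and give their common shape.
P = [1, 4, 7, 8] / [2, 6] / [3, 9] / [5];  Q = [1, 4, 6, 7] / [2, 5] / [3, 8] / [9];  common shape = (4, 2, 2, 1)

Row-insert the values π_1, π_2, … into P one at a time, bumping the leftmost entry strictly greater than the inserted value down to the next row. The recording tableau Q records, in position (i, j), the step at which that cell was added to P.
  Insert 5 (step 1): P = [5];  Q = [1]
  Insert 3 (step 2): P = [3] / [5];  Q = [1] / [2]
  Insert 2 (step 3): P = [2] / [3] / [5];  Q = [1] / [2] / [3]
  Insert 9 (step 4): P = [2, 9] / [3] / [5];  Q = [1, 4] / [2] / [3]
  Insert 6 (step 5): P = [2, 6] / [3, 9] / [5];  Q = [1, 4] / [2, 5] / [3]
  Insert 7 (step 6): P = [2, 6, 7] / [3, 9] / [5];  Q = [1, 4, 6] / [2, 5] / [3]
  Insert 8 (step 7): P = [2, 6, 7, 8] / [3, 9] / [5];  Q = [1, 4, 6, 7] / [2, 5] / [3]
  Insert 4 (step 8): P = [2, 4, 7, 8] / [3, 6] / [5, 9];  Q = [1, 4, 6, 7] / [2, 5] / [3, 8]
  Insert 1 (step 9): P = [1, 4, 7, 8] / [2, 6] / [3, 9] / [5];  Q = [1, 4, 6, 7] / [2, 5] / [3, 8] / [9]
Final shape: (4, 2, 2, 1).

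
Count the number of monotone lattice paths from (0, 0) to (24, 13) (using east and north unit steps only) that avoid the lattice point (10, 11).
Number of paths = 3520141380

Total paths from (0, 0) to (24, 13): C(37, 24) = 3562467300. Paths through (10, 11): (paths (0, 0) → (10, 11)) × (paths (10, 11) → (24, 13)) = C(21, 10) · C(16, 14) = 352716 · 120 = 42325920. Avoidance count = 3562467300 − 42325920 = 3520141380.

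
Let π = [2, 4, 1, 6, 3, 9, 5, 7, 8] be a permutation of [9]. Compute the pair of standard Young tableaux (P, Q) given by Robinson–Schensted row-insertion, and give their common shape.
P = [1, 3, 5, 7, 8] / [2, 4, 6, 9];  Q = [1, 2, 4, 6, 9] / [3, 5, 7, 8];  common shape = (5, 4)

Row-insert the values π_1, π_2, … into P one at a time, bumping the leftmost entry strictly greater than the inserted value down to the next row. The recording tableau Q records, in position (i, j), the step at which that cell was added to P.
  Insert 2 (step 1): P = [2];  Q = [1]
  Insert 4 (step 2): P = [2, 4];  Q = [1, 2]
  Insert 1 (step 3): P = [1, 4] / [2];  Q = [1, 2] / [3]
  Insert 6 (step 4): P = [1, 4, 6] / [2];  Q = [1, 2, 4] / [3]
  Insert 3 (step 5): P = [1, 3, 6] / [2, 4];  Q = [1, 2, 4] / [3, 5]
  Insert 9 (step 6): P = [1, 3, 6, 9] / [2, 4];  Q = [1, 2, 4, 6] / [3, 5]
  Insert 5 (step 7): P = [1, 3, 5, 9] / [2, 4, 6];  Q = [1, 2, 4, 6] / [3, 5, 7]
  Insert 7 (step 8): P = [1, 3, 5, 7] / [2, 4, 6, 9];  Q = [1, 2, 4, 6] / [3, 5, 7, 8]
  Insert 8 (step 9): P = [1, 3, 5, 7, 8] / [2, 4, 6, 9];  Q = [1, 2, 4, 6, 9] / [3, 5, 7, 8]
Final shape: (5, 4).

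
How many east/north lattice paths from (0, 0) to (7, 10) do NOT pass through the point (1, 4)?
Number of paths = 14828

Total paths from (0, 0) to (7, 10): C(17, 7) = 19448. Paths through (1, 4): (paths (0, 0) → (1, 4)) × (paths (1, 4) → (7, 10)) = C(5, 1) · C(12, 6) = 5 · 924 = 4620. Avoidance count = 19448 − 4620 = 14828.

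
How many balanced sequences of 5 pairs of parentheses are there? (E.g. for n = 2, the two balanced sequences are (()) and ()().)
C_5 = 42

These balanced parentheses are counted by the Catalan number C_n = (1/(n + 1)) · C(2n, n). For n = 5: C_5 = (1/6) · C(10, 5) = 252/6 = 42.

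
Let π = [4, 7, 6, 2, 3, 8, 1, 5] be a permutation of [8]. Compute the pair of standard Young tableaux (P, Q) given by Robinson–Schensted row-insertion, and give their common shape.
P = [1, 3, 5] / [2, 6, 8] / [4] / [7];  Q = [1, 2, 6] / [3, 5, 8] / [4] / [7];  common shape = (3, 3, 1, 1)

Row-insert the values π_1, π_2, … into P one at a time, bumping the leftmost entry strictly greater than the inserted value down to the next row. The recording tableau Q records, in position (i, j), the step at which that cell was added to P.
  Insert 4 (step 1): P = [4];  Q = [1]
  Insert 7 (step 2): P = [4, 7];  Q = [1, 2]
  Insert 6 (step 3): P = [4, 6] / [7];  Q = [1, 2] / [3]
  Insert 2 (step 4): P = [2, 6] / [4] / [7];  Q = [1, 2] / [3] / [4]
  Insert 3 (step 5): P = [2, 3] / [4, 6] / [7];  Q = [1, 2] / [3, 5] / [4]
  Insert 8 (step 6): P = [2, 3, 8] / [4, 6] / [7];  Q = [1, 2, 6] / [3, 5] / [4]
  Insert 1 (step 7): P = [1, 3, 8] / [2, 6] / [4] / [7];  Q = [1, 2, 6] / [3, 5] / [4] / [7]
  Insert 5 (step 8): P = [1, 3, 5] / [2, 6, 8] / [4] / [7];  Q = [1, 2, 6] / [3, 5, 8] / [4] / [7]
Final shape: (3, 3, 1, 1).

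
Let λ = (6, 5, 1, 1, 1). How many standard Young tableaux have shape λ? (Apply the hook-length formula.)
# SYT of shape (6, 5, 1, 1, 1) = 21021

Hook-length formula: f^λ = n! / Π hook(c), product over all cells c of the Young diagram. For λ = (6, 5, 1, 1, 1), n = 14 boxes. Hook lengths by row (left-to-right, top-to-bottom): [10, 6, 5, 4, 3, 1]; [8, 4, 3, 2, 1]; [3]; [2]; [1]. Product of hooks = 4147200. So f^λ = 14! / 4147200 = 87178291200 / 4147200 = 21021.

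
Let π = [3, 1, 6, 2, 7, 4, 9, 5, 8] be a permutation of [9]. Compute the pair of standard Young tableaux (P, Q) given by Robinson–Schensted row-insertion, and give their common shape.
P = [1, 2, 4, 5, 8] / [3, 6, 7, 9];  Q = [1, 3, 5, 7, 9] / [2, 4, 6, 8];  common shape = (5, 4)

Row-insert the values π_1, π_2, … into P one at a time, bumping the leftmost entry strictly greater than the inserted value down to the next row. The recording tableau Q records, in position (i, j), the step at which that cell was added to P.
  Insert 3 (step 1): P = [3];  Q = [1]
  Insert 1 (step 2): P = [1] / [3];  Q = [1] / [2]
  Insert 6 (step 3): P = [1, 6] / [3];  Q = [1, 3] / [2]
  Insert 2 (step 4): P = [1, 2] / [3, 6];  Q = [1, 3] / [2, 4]
  Insert 7 (step 5): P = [1, 2, 7] / [3, 6];  Q = [1, 3, 5] / [2, 4]
  Insert 4 (step 6): P = [1, 2, 4] / [3, 6, 7];  Q = [1, 3, 5] / [2, 4, 6]
  Insert 9 (step 7): P = [1, 2, 4, 9] / [3, 6, 7];  Q = [1, 3, 5, 7] / [2, 4, 6]
  Insert 5 (step 8): P = [1, 2, 4, 5] / [3, 6, 7, 9];  Q = [1, 3, 5, 7] / [2, 4, 6, 8]
  Insert 8 (step 9): P = [1, 2, 4, 5, 8] / [3, 6, 7, 9];  Q = [1, 3, 5, 7, 9] / [2, 4, 6, 8]
Final shape: (5, 4).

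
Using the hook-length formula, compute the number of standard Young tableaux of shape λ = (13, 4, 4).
# SYT of shape (13, 4, 4) = 1492260

Hook-length formula: f^λ = n! / Π hook(c), product over all cells c of the Young diagram. For λ = (13, 4, 4), n = 21 boxes. Hook lengths by row (left-to-right, top-to-bottom): [15, 14, 13, 12, 9, 8, 7, 6, 5, 4, 3, 2, 1]; [5, 4, 3, 2]; [4, 3, 2, 1]. Product of hooks = 34237292544000. So f^λ = 21! / 34237292544000 = 51090942171709440000 / 34237292544000 = 1492260.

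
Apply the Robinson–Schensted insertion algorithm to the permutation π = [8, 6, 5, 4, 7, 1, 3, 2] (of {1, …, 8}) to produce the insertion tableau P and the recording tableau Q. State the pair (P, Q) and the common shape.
P = [1, 2] / [3, 7] / [4] / [5] / [6] / [8];  Q = [1, 5] / [2, 7] / [3] / [4] / [6] / [8];  common shape = (2, 2, 1, 1, 1, 1)

Row-insert the values π_1, π_2, … into P one at a time, bumping the leftmost entry strictly greater than the inserted value down to the next row. The recording tableau Q records, in position (i, j), the step at which that cell was added to P.
  Insert 8 (step 1): P = [8];  Q = [1]
  Insert 6 (step 2): P = [6] / [8];  Q = [1] / [2]
  Insert 5 (step 3): P = [5] / [6] / [8];  Q = [1] / [2] / [3]
  Insert 4 (step 4): P = [4] / [5] / [6] / [8];  Q = [1] / [2] / [3] / [4]
  Insert 7 (step 5): P = [4, 7] / [5] / [6] / [8];  Q = [1, 5] / [2] / [3] / [4]
  Insert 1 (step 6): P = [1, 7] / [4] / [5] / [6] / [8];  Q = [1, 5] / [2] / [3] / [4] / [6]
  Insert 3 (step 7): P = [1, 3] / [4, 7] / [5] / [6] / [8];  Q = [1, 5] / [2, 7] / [3] / [4] / [6]
  Insert 2 (step 8): P = [1, 2] / [3, 7] / [4] / [5] / [6] / [8];  Q = [1, 5] / [2, 7] / [3] / [4] / [6] / [8]
Final shape: (2, 2, 1, 1, 1, 1).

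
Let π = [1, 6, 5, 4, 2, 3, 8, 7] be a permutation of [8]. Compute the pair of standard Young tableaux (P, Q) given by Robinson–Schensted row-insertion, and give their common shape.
P = [1, 2, 3, 7] / [4, 8] / [5] / [6];  Q = [1, 2, 6, 7] / [3, 8] / [4] / [5];  common shape = (4, 2, 1, 1)

Row-insert the values π_1, π_2, … into P one at a time, bumping the leftmost entry strictly greater than the inserted value down to the next row. The recording tableau Q records, in position (i, j), the step at which that cell was added to P.
  Insert 1 (step 1): P = [1];  Q = [1]
  Insert 6 (step 2): P = [1, 6];  Q = [1, 2]
  Insert 5 (step 3): P = [1, 5] / [6];  Q = [1, 2] / [3]
  Insert 4 (step 4): P = [1, 4] / [5] / [6];  Q = [1, 2] / [3] / [4]
  Insert 2 (step 5): P = [1, 2] / [4] / [5] / [6];  Q = [1, 2] / [3] / [4] / [5]
  Insert 3 (step 6): P = [1, 2, 3] / [4] / [5] / [6];  Q = [1, 2, 6] / [3] / [4] / [5]
  Insert 8 (step 7): P = [1, 2, 3, 8] / [4] / [5] / [6];  Q = [1, 2, 6, 7] / [3] / [4] / [5]
  Insert 7 (step 8): P = [1, 2, 3, 7] / [4, 8] / [5] / [6];  Q = [1, 2, 6, 7] / [3, 8] / [4] / [5]
Final shape: (4, 2, 1, 1).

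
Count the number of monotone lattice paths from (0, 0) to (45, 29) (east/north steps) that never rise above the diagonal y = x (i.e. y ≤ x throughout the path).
Number of paths = 115582176701226353104

By the reflection principle (André's argument), the number of monotone paths to (45, 29) with n ≤ m that never go above y = x is C(74, 45) − C(74, 46) = 312751772250377190752 − 197169595549150837648 = 115582176701226353104.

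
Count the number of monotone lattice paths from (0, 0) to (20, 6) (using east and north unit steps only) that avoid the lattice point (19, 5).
Number of paths = 145222

Total paths from (0, 0) to (20, 6): C(26, 20) = 230230. Paths through (19, 5): (paths (0, 0) → (19, 5)) × (paths (19, 5) → (20, 6)) = C(24, 19) · C(2, 1) = 42504 · 2 = 85008. Avoidance count = 230230 − 85008 = 145222.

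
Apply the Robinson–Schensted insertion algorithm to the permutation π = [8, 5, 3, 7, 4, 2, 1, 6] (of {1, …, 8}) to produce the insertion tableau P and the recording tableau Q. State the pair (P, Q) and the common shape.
P = [1, 4, 6] / [2, 7] / [3] / [5] / [8];  Q = [1, 4, 8] / [2, 5] / [3] / [6] / [7];  common shape = (3, 2, 1, 1, 1)

Row-insert the values π_1, π_2, … into P one at a time, bumping the leftmost entry strictly greater than the inserted value down to the next row. The recording tableau Q records, in position (i, j), the step at which that cell was added to P.
  Insert 8 (step 1): P = [8];  Q = [1]
  Insert 5 (step 2): P = [5] / [8];  Q = [1] / [2]
  Insert 3 (step 3): P = [3] / [5] / [8];  Q = [1] / [2] / [3]
  Insert 7 (step 4): P = [3, 7] / [5] / [8];  Q = [1, 4] / [2] / [3]
  Insert 4 (step 5): P = [3, 4] / [5, 7] / [8];  Q = [1, 4] / [2, 5] / [3]
  Insert 2 (step 6): P = [2, 4] / [3, 7] / [5] / [8];  Q = [1, 4] / [2, 5] / [3] / [6]
  Insert 1 (step 7): P = [1, 4] / [2, 7] / [3] / [5] / [8];  Q = [1, 4] / [2, 5] / [3] / [6] / [7]
  Insert 6 (step 8): P = [1, 4, 6] / [2, 7] / [3] / [5] / [8];  Q = [1, 4, 8] / [2, 5] / [3] / [6] / [7]
Final shape: (3, 2, 1, 1, 1).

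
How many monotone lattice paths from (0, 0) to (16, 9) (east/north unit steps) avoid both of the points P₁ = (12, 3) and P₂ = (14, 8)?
Number of paths = 1016780

Inclusion–exclusion. Total paths: C(25, 16) = 2042975. Through P₁: C(15, 12)·C(10, 4) = 95550. Through P₂: C(22, 14)·C(3, 2) = 959310. Since P₁ is strictly southwest of P₂, a monotone path through both must visit P₁ then P₂; paths through both = C(15, 12)·C(7, 2)·C(3, 2) = 28665. Avoid both = 2042975 − 95550 − 959310 + 28665 = 1016780.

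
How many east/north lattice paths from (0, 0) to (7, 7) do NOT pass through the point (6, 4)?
Number of paths = 2592

Total paths from (0, 0) to (7, 7): C(14, 7) = 3432. Paths through (6, 4): (paths (0, 0) → (6, 4)) × (paths (6, 4) → (7, 7)) = C(10, 6) · C(4, 1) = 210 · 4 = 840. Avoidance count = 3432 − 840 = 2592.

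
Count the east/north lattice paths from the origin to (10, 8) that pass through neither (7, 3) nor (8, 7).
Number of paths = 19533

Inclusion–exclusion. Total paths: C(18, 10) = 43758. Through P₁: C(10, 7)·C(8, 3) = 6720. Through P₂: C(15, 8)·C(3, 2) = 19305. Since P₁ is strictly southwest of P₂, a monotone path through both must visit P₁ then P₂; paths through both = C(10, 7)·C(5, 1)·C(3, 2) = 1800. Avoid both = 43758 − 6720 − 19305 + 1800 = 19533.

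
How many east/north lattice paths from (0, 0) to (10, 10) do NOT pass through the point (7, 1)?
Number of paths = 182996

Total paths from (0, 0) to (10, 10): C(20, 10) = 184756. Paths through (7, 1): (paths (0, 0) → (7, 1)) × (paths (7, 1) → (10, 10)) = C(8, 7) · C(12, 3) = 8 · 220 = 1760. Avoidance count = 184756 − 1760 = 182996.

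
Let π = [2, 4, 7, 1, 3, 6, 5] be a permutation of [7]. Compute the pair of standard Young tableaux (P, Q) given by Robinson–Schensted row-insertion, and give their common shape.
P = [1, 3, 5] / [2, 4, 6] / [7];  Q = [1, 2, 3] / [4, 5, 6] / [7];  common shape = (3, 3, 1)

Row-insert the values π_1, π_2, … into P one at a time, bumping the leftmost entry strictly greater than the inserted value down to the next row. The recording tableau Q records, in position (i, j), the step at which that cell was added to P.
  Insert 2 (step 1): P = [2];  Q = [1]
  Insert 4 (step 2): P = [2, 4];  Q = [1, 2]
  Insert 7 (step 3): P = [2, 4, 7];  Q = [1, 2, 3]
  Insert 1 (step 4): P = [1, 4, 7] / [2];  Q = [1, 2, 3] / [4]
  Insert 3 (step 5): P = [1, 3, 7] / [2, 4];  Q = [1, 2, 3] / [4, 5]
  Insert 6 (step 6): P = [1, 3, 6] / [2, 4, 7];  Q = [1, 2, 3] / [4, 5, 6]
  Insert 5 (step 7): P = [1, 3, 5] / [2, 4, 6] / [7];  Q = [1, 2, 3] / [4, 5, 6] / [7]
Final shape: (3, 3, 1).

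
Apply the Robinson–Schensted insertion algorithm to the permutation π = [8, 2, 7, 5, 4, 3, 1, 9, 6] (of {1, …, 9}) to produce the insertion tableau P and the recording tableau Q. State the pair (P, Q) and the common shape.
P = [1, 3, 6] / [2, 9] / [4] / [5] / [7] / [8];  Q = [1, 3, 8] / [2, 9] / [4] / [5] / [6] / [7];  common shape = (3, 2, 1, 1, 1, 1)

Row-insert the values π_1, π_2, … into P one at a time, bumping the leftmost entry strictly greater than the inserted value down to the next row. The recording tableau Q records, in position (i, j), the step at which that cell was added to P.
  Insert 8 (step 1): P = [8];  Q = [1]
  Insert 2 (step 2): P = [2] / [8];  Q = [1] / [2]
  Insert 7 (step 3): P = [2, 7] / [8];  Q = [1, 3] / [2]
  Insert 5 (step 4): P = [2, 5] / [7] / [8];  Q = [1, 3] / [2] / [4]
  Insert 4 (step 5): P = [2, 4] / [5] / [7] / [8];  Q = [1, 3] / [2] / [4] / [5]
  Insert 3 (step 6): P = [2, 3] / [4] / [5] / [7] / [8];  Q = [1, 3] / [2] / [4] / [5] / [6]
  Insert 1 (step 7): P = [1, 3] / [2] / [4] / [5] / [7] / [8];  Q = [1, 3] / [2] / [4] / [5] / [6] / [7]
  Insert 9 (step 8): P = [1, 3, 9] / [2] / [4] / [5] / [7] / [8];  Q = [1, 3, 8] / [2] / [4] / [5] / [6] / [7]
  Insert 6 (step 9): P = [1, 3, 6] / [2, 9] / [4] / [5] / [7] / [8];  Q = [1, 3, 8] / [2, 9] / [4] / [5] / [6] / [7]
Final shape: (3, 2, 1, 1, 1, 1).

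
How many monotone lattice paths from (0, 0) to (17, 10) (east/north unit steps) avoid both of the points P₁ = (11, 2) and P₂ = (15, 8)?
Number of paths = 5358447

Inclusion–exclusion. Total paths: C(27, 17) = 8436285. Through P₁: C(13, 11)·C(14, 6) = 234234. Through P₂: C(23, 15)·C(4, 2) = 2941884. Since P₁ is strictly southwest of P₂, a monotone path through both must visit P₁ then P₂; paths through both = C(13, 11)·C(10, 4)·C(4, 2) = 98280. Avoid both = 8436285 − 234234 − 2941884 + 98280 = 5358447.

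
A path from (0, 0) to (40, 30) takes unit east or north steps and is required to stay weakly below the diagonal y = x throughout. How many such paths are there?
Number of paths = 14849393674136062888

By the reflection principle (André's argument), the number of monotone paths to (40, 30) with n ≤ m that never go above y = x is C(70, 40) − C(70, 41) = 55347740058143507128 − 40498346384007444240 = 14849393674136062888.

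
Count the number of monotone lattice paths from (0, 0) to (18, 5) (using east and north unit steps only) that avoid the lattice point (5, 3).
Number of paths = 27769

Total paths from (0, 0) to (18, 5): C(23, 18) = 33649. Paths through (5, 3): (paths (0, 0) → (5, 3)) × (paths (5, 3) → (18, 5)) = C(8, 5) · C(15, 13) = 56 · 105 = 5880. Avoidance count = 33649 − 5880 = 27769.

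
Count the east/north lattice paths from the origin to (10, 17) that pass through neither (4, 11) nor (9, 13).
Number of paths = 4831250

Inclusion–exclusion. Total paths: C(27, 10) = 8436285. Through P₁: C(15, 4)·C(12, 6) = 1261260. Through P₂: C(22, 9)·C(5, 1) = 2487100. Since P₁ is strictly southwest of P₂, a monotone path through both must visit P₁ then P₂; paths through both = C(15, 4)·C(7, 5)·C(5, 1) = 143325. Avoid both = 8436285 − 1261260 − 2487100 + 143325 = 4831250.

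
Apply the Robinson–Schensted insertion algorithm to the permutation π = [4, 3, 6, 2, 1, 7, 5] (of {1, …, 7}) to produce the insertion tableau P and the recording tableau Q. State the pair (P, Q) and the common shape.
P = [1, 5, 7] / [2, 6] / [3] / [4];  Q = [1, 3, 6] / [2, 7] / [4] / [5];  common shape = (3, 2, 1, 1)

Row-insert the values π_1, π_2, … into P one at a time, bumping the leftmost entry strictly greater than the inserted value down to the next row. The recording tableau Q records, in position (i, j), the step at which that cell was added to P.
  Insert 4 (step 1): P = [4];  Q = [1]
  Insert 3 (step 2): P = [3] / [4];  Q = [1] / [2]
  Insert 6 (step 3): P = [3, 6] / [4];  Q = [1, 3] / [2]
  Insert 2 (step 4): P = [2, 6] / [3] / [4];  Q = [1, 3] / [2] / [4]
  Insert 1 (step 5): P = [1, 6] / [2] / [3] / [4];  Q = [1, 3] / [2] / [4] / [5]
  Insert 7 (step 6): P = [1, 6, 7] / [2] / [3] / [4];  Q = [1, 3, 6] / [2] / [4] / [5]
  Insert 5 (step 7): P = [1, 5, 7] / [2, 6] / [3] / [4];  Q = [1, 3, 6] / [2, 7] / [4] / [5]
Final shape: (3, 2, 1, 1).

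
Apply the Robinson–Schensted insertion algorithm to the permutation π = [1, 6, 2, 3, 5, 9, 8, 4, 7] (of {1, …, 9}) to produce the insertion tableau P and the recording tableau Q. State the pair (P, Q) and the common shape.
P = [1, 2, 3, 4, 7] / [5, 8] / [6, 9];  Q = [1, 2, 4, 5, 6] / [3, 7] / [8, 9];  common shape = (5, 2, 2)

Row-insert the values π_1, π_2, … into P one at a time, bumping the leftmost entry strictly greater than the inserted value down to the next row. The recording tableau Q records, in position (i, j), the step at which that cell was added to P.
  Insert 1 (step 1): P = [1];  Q = [1]
  Insert 6 (step 2): P = [1, 6];  Q = [1, 2]
  Insert 2 (step 3): P = [1, 2] / [6];  Q = [1, 2] / [3]
  Insert 3 (step 4): P = [1, 2, 3] / [6];  Q = [1, 2, 4] / [3]
  Insert 5 (step 5): P = [1, 2, 3, 5] / [6];  Q = [1, 2, 4, 5] / [3]
  Insert 9 (step 6): P = [1, 2, 3, 5, 9] / [6];  Q = [1, 2, 4, 5, 6] / [3]
  Insert 8 (step 7): P = [1, 2, 3, 5, 8] / [6, 9];  Q = [1, 2, 4, 5, 6] / [3, 7]
  Insert 4 (step 8): P = [1, 2, 3, 4, 8] / [5, 9] / [6];  Q = [1, 2, 4, 5, 6] / [3, 7] / [8]
  Insert 7 (step 9): P = [1, 2, 3, 4, 7] / [5, 8] / [6, 9];  Q = [1, 2, 4, 5, 6] / [3, 7] / [8, 9]
Final shape: (5, 2, 2).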